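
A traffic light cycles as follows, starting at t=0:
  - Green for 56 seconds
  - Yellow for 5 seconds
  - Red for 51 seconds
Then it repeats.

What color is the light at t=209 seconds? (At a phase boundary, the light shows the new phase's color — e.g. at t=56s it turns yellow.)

Answer: red

Derivation:
Cycle length = 56 + 5 + 51 = 112s
t = 209, phase_t = 209 mod 112 = 97
97 >= 61 → RED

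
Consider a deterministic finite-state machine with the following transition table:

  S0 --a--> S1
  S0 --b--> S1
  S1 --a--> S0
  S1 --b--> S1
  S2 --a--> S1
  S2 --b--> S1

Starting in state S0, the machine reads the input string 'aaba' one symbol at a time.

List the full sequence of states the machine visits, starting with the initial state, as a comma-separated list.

Start: S0
  read 'a': S0 --a--> S1
  read 'a': S1 --a--> S0
  read 'b': S0 --b--> S1
  read 'a': S1 --a--> S0

Answer: S0, S1, S0, S1, S0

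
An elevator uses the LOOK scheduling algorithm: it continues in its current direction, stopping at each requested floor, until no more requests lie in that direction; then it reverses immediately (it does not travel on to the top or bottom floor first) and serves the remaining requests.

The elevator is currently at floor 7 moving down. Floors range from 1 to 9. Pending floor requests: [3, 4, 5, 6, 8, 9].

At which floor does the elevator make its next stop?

Current floor: 7, direction: down
Requests above: [8, 9]
Requests below: [3, 4, 5, 6]
Moving down and requests lie below → nearest below is max([3, 4, 5, 6]) = 6

Answer: 6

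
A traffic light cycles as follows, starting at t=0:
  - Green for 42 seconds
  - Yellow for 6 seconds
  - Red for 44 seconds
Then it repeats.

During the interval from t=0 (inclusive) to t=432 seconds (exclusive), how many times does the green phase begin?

Answer: 5

Derivation:
Cycle = 42+6+44 = 92s
green phase starts at t = k*92 + 0 for k=0,1,2,...
Need k*92+0 < 432 → k < 4.696
k ∈ {0, ..., 4} → 5 starts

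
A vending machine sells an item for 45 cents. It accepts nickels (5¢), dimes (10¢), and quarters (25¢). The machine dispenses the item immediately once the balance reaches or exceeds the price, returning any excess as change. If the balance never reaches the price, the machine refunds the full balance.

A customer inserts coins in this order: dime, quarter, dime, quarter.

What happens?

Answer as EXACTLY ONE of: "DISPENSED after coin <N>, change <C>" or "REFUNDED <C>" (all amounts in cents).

Price: 45¢
Coin 1 (dime, 10¢): balance = 10¢
Coin 2 (quarter, 25¢): balance = 35¢
Coin 3 (dime, 10¢): balance = 45¢
  → balance >= price → DISPENSE, change = 45 - 45 = 0¢

Answer: DISPENSED after coin 3, change 0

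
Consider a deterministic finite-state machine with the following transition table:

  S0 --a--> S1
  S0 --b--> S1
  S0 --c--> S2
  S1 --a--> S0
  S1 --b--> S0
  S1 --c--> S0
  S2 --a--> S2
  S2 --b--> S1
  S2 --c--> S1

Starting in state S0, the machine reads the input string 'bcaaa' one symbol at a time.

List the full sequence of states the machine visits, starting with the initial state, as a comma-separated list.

Answer: S0, S1, S0, S1, S0, S1

Derivation:
Start: S0
  read 'b': S0 --b--> S1
  read 'c': S1 --c--> S0
  read 'a': S0 --a--> S1
  read 'a': S1 --a--> S0
  read 'a': S0 --a--> S1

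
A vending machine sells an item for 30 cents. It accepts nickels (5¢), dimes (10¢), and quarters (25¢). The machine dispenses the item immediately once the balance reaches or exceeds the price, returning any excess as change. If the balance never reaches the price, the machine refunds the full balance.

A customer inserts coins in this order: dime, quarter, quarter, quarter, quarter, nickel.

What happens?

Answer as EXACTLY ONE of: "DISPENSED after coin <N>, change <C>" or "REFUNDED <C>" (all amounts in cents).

Answer: DISPENSED after coin 2, change 5

Derivation:
Price: 30¢
Coin 1 (dime, 10¢): balance = 10¢
Coin 2 (quarter, 25¢): balance = 35¢
  → balance >= price → DISPENSE, change = 35 - 30 = 5¢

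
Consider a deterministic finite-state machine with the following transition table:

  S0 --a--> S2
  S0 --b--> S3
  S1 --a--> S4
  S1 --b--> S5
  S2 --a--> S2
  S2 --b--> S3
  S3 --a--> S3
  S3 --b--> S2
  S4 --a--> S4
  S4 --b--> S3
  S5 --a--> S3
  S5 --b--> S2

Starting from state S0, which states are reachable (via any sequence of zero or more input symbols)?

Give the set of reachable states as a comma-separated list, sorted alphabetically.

Answer: S0, S2, S3

Derivation:
BFS from S0:
  visit S0: S0--a-->S2 (new), S0--b-->S3 (new)
  visit S2: S2--a-->S2 (seen), S2--b-->S3 (seen)
  visit S3: S3--a-->S3 (seen), S3--b-->S2 (seen)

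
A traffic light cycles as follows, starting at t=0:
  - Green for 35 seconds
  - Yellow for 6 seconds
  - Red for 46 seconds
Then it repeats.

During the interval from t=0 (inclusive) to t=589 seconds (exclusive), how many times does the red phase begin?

Answer: 7

Derivation:
Cycle = 35+6+46 = 87s
red phase starts at t = k*87 + 41 for k=0,1,2,...
Need k*87+41 < 589 → k < 6.299
k ∈ {0, ..., 6} → 7 starts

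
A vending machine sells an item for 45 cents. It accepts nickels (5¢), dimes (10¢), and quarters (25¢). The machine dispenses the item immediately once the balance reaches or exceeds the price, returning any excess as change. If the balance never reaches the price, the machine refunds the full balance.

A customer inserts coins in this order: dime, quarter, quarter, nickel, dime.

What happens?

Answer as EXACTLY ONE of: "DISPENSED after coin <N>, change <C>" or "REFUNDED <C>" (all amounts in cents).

Answer: DISPENSED after coin 3, change 15

Derivation:
Price: 45¢
Coin 1 (dime, 10¢): balance = 10¢
Coin 2 (quarter, 25¢): balance = 35¢
Coin 3 (quarter, 25¢): balance = 60¢
  → balance >= price → DISPENSE, change = 60 - 45 = 15¢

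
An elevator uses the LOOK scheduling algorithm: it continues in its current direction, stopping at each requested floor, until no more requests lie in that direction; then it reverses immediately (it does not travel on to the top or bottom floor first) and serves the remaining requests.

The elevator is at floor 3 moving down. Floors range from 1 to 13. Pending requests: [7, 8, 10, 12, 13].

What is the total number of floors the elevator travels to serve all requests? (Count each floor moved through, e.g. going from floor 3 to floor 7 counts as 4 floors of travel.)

Start at floor 3 moving down, LOOK stop order: [7, 8, 10, 12, 13]
  3 → 7: |7-3| = 4, total = 4
  7 → 8: |8-7| = 1, total = 5
  8 → 10: |10-8| = 2, total = 7
  10 → 12: |12-10| = 2, total = 9
  12 → 13: |13-12| = 1, total = 10

Answer: 10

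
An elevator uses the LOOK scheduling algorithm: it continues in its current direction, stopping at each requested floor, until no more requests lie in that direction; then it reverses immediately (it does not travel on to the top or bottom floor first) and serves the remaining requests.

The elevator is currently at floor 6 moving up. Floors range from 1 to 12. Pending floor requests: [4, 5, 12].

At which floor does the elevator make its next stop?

Answer: 12

Derivation:
Current floor: 6, direction: up
Requests above: [12]
Requests below: [4, 5]
Moving up and requests lie above → nearest above is min([12]) = 12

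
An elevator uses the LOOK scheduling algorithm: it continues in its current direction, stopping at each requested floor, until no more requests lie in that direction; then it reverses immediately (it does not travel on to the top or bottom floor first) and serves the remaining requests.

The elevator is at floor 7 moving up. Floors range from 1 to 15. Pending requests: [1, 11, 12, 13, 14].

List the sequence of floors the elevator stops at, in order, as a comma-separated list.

Current: 7, moving UP
Serve above first (ascending): [11, 12, 13, 14]
Then reverse, serve below (descending): [1]

Answer: 11, 12, 13, 14, 1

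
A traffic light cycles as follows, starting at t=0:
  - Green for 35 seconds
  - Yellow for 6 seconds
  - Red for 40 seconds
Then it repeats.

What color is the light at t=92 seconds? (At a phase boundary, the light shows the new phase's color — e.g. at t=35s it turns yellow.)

Answer: green

Derivation:
Cycle length = 35 + 6 + 40 = 81s
t = 92, phase_t = 92 mod 81 = 11
11 < 35 (green end) → GREEN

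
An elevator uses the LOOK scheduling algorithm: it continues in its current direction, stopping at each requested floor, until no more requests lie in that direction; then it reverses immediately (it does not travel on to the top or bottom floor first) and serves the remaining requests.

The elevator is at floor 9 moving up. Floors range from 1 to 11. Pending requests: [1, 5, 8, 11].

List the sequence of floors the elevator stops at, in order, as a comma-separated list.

Current: 9, moving UP
Serve above first (ascending): [11]
Then reverse, serve below (descending): [8, 5, 1]

Answer: 11, 8, 5, 1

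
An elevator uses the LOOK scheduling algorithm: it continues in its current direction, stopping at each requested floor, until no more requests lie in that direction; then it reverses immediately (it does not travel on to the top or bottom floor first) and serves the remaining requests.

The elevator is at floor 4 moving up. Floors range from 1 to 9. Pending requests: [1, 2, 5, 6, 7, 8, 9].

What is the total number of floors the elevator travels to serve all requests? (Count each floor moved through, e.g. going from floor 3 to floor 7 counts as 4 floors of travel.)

Start at floor 4 moving up, LOOK stop order: [5, 6, 7, 8, 9, 2, 1]
  4 → 5: |5-4| = 1, total = 1
  5 → 6: |6-5| = 1, total = 2
  6 → 7: |7-6| = 1, total = 3
  7 → 8: |8-7| = 1, total = 4
  8 → 9: |9-8| = 1, total = 5
  9 → 2: |2-9| = 7, total = 12
  2 → 1: |1-2| = 1, total = 13

Answer: 13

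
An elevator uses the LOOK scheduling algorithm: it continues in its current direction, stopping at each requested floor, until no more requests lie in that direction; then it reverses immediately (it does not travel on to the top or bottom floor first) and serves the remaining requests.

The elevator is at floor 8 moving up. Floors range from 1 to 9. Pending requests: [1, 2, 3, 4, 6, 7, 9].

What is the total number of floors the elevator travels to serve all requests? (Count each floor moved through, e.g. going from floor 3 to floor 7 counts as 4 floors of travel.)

Answer: 9

Derivation:
Start at floor 8 moving up, LOOK stop order: [9, 7, 6, 4, 3, 2, 1]
  8 → 9: |9-8| = 1, total = 1
  9 → 7: |7-9| = 2, total = 3
  7 → 6: |6-7| = 1, total = 4
  6 → 4: |4-6| = 2, total = 6
  4 → 3: |3-4| = 1, total = 7
  3 → 2: |2-3| = 1, total = 8
  2 → 1: |1-2| = 1, total = 9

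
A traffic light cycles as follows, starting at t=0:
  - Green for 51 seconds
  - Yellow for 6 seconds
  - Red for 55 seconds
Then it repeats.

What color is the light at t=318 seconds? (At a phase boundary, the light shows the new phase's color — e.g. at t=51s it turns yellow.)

Answer: red

Derivation:
Cycle length = 51 + 6 + 55 = 112s
t = 318, phase_t = 318 mod 112 = 94
94 >= 57 → RED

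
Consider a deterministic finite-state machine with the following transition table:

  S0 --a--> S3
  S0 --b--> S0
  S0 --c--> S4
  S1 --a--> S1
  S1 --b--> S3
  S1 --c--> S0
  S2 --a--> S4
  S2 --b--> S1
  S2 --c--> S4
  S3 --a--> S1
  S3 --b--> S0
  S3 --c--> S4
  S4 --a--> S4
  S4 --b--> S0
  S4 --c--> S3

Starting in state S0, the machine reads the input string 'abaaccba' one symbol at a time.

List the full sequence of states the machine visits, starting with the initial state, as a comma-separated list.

Start: S0
  read 'a': S0 --a--> S3
  read 'b': S3 --b--> S0
  read 'a': S0 --a--> S3
  read 'a': S3 --a--> S1
  read 'c': S1 --c--> S0
  read 'c': S0 --c--> S4
  read 'b': S4 --b--> S0
  read 'a': S0 --a--> S3

Answer: S0, S3, S0, S3, S1, S0, S4, S0, S3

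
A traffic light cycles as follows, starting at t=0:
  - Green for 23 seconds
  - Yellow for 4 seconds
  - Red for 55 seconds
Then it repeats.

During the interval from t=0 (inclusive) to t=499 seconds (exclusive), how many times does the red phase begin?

Answer: 6

Derivation:
Cycle = 23+4+55 = 82s
red phase starts at t = k*82 + 27 for k=0,1,2,...
Need k*82+27 < 499 → k < 5.756
k ∈ {0, ..., 5} → 6 starts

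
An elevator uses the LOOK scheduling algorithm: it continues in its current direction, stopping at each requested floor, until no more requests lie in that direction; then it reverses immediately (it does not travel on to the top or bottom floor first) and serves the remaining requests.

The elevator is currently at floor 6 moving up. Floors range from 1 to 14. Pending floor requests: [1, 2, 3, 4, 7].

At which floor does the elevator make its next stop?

Answer: 7

Derivation:
Current floor: 6, direction: up
Requests above: [7]
Requests below: [1, 2, 3, 4]
Moving up and requests lie above → nearest above is min([7]) = 7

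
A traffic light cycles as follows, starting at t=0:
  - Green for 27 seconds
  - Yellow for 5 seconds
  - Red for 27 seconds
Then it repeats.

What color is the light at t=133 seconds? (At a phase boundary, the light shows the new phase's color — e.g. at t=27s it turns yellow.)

Answer: green

Derivation:
Cycle length = 27 + 5 + 27 = 59s
t = 133, phase_t = 133 mod 59 = 15
15 < 27 (green end) → GREEN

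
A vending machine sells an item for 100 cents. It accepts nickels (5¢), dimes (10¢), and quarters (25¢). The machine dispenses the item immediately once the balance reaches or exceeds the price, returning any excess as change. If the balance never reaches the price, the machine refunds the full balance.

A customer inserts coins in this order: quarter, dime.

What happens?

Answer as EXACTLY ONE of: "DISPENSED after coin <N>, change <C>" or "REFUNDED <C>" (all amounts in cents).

Price: 100¢
Coin 1 (quarter, 25¢): balance = 25¢
Coin 2 (dime, 10¢): balance = 35¢
All coins inserted, balance 35¢ < price 100¢ → REFUND 35¢

Answer: REFUNDED 35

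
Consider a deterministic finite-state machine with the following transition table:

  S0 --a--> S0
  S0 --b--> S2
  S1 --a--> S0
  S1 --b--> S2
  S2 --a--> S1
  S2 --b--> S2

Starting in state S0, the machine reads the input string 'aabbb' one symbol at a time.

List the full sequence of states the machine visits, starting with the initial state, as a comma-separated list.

Start: S0
  read 'a': S0 --a--> S0
  read 'a': S0 --a--> S0
  read 'b': S0 --b--> S2
  read 'b': S2 --b--> S2
  read 'b': S2 --b--> S2

Answer: S0, S0, S0, S2, S2, S2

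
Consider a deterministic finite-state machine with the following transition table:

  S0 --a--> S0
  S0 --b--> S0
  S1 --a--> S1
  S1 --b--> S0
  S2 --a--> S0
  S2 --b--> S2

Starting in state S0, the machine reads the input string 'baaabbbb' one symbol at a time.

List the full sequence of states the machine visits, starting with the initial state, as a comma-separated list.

Answer: S0, S0, S0, S0, S0, S0, S0, S0, S0

Derivation:
Start: S0
  read 'b': S0 --b--> S0
  read 'a': S0 --a--> S0
  read 'a': S0 --a--> S0
  read 'a': S0 --a--> S0
  read 'b': S0 --b--> S0
  read 'b': S0 --b--> S0
  read 'b': S0 --b--> S0
  read 'b': S0 --b--> S0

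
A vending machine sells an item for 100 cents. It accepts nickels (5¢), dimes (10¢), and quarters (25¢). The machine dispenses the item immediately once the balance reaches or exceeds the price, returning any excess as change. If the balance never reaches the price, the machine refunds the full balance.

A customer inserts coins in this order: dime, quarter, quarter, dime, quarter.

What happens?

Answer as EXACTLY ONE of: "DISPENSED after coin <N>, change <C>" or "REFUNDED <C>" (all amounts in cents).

Answer: REFUNDED 95

Derivation:
Price: 100¢
Coin 1 (dime, 10¢): balance = 10¢
Coin 2 (quarter, 25¢): balance = 35¢
Coin 3 (quarter, 25¢): balance = 60¢
Coin 4 (dime, 10¢): balance = 70¢
Coin 5 (quarter, 25¢): balance = 95¢
All coins inserted, balance 95¢ < price 100¢ → REFUND 95¢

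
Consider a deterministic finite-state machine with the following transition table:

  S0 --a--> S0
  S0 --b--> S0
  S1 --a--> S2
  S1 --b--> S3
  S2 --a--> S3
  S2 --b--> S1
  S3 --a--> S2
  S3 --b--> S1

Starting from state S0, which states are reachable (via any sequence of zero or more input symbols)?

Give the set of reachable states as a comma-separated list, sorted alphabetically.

BFS from S0:
  visit S0: S0--a-->S0 (seen), S0--b-->S0 (seen)

Answer: S0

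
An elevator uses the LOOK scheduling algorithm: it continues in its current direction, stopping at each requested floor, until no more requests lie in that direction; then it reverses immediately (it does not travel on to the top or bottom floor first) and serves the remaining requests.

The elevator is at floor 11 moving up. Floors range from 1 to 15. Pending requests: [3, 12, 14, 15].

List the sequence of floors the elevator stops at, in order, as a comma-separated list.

Current: 11, moving UP
Serve above first (ascending): [12, 14, 15]
Then reverse, serve below (descending): [3]

Answer: 12, 14, 15, 3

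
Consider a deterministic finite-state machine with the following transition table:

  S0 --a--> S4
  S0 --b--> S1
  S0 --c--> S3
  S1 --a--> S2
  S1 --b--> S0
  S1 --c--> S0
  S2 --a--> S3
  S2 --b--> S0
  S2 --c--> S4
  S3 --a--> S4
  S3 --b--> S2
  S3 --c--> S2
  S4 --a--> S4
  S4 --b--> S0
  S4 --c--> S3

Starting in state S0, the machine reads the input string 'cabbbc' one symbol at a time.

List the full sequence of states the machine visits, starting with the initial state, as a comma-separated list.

Start: S0
  read 'c': S0 --c--> S3
  read 'a': S3 --a--> S4
  read 'b': S4 --b--> S0
  read 'b': S0 --b--> S1
  read 'b': S1 --b--> S0
  read 'c': S0 --c--> S3

Answer: S0, S3, S4, S0, S1, S0, S3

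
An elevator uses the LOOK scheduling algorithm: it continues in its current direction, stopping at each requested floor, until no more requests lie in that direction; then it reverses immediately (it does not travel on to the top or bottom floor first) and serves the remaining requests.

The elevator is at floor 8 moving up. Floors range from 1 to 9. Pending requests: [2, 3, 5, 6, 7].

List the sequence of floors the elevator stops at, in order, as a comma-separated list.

Current: 8, moving UP
Serve above first (ascending): []
Then reverse, serve below (descending): [7, 6, 5, 3, 2]

Answer: 7, 6, 5, 3, 2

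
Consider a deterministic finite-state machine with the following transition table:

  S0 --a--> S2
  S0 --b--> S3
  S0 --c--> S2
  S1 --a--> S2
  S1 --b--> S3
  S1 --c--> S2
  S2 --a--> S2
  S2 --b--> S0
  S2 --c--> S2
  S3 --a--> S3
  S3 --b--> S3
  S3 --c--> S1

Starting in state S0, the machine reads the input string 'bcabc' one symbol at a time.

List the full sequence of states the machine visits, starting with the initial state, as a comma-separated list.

Start: S0
  read 'b': S0 --b--> S3
  read 'c': S3 --c--> S1
  read 'a': S1 --a--> S2
  read 'b': S2 --b--> S0
  read 'c': S0 --c--> S2

Answer: S0, S3, S1, S2, S0, S2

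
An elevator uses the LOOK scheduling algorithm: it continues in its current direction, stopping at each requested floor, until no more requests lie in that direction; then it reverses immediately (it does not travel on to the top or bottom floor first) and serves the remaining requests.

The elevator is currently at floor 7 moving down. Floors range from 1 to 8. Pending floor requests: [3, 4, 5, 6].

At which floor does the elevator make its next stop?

Current floor: 7, direction: down
Requests above: []
Requests below: [3, 4, 5, 6]
Moving down and requests lie below → nearest below is max([3, 4, 5, 6]) = 6

Answer: 6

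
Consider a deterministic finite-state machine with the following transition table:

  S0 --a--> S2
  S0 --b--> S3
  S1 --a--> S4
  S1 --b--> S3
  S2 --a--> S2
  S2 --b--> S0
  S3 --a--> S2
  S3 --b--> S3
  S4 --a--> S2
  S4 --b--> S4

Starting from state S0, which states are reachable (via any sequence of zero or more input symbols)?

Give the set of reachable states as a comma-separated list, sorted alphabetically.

Answer: S0, S2, S3

Derivation:
BFS from S0:
  visit S0: S0--a-->S2 (new), S0--b-->S3 (new)
  visit S2: S2--a-->S2 (seen), S2--b-->S0 (seen)
  visit S3: S3--a-->S2 (seen), S3--b-->S3 (seen)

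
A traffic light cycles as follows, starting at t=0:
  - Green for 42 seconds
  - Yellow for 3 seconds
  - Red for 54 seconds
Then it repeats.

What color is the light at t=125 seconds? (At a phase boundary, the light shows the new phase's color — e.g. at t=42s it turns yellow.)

Cycle length = 42 + 3 + 54 = 99s
t = 125, phase_t = 125 mod 99 = 26
26 < 42 (green end) → GREEN

Answer: green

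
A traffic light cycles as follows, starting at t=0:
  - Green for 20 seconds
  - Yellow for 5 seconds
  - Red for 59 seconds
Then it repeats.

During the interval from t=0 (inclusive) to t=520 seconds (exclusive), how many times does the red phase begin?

Answer: 6

Derivation:
Cycle = 20+5+59 = 84s
red phase starts at t = k*84 + 25 for k=0,1,2,...
Need k*84+25 < 520 → k < 5.893
k ∈ {0, ..., 5} → 6 starts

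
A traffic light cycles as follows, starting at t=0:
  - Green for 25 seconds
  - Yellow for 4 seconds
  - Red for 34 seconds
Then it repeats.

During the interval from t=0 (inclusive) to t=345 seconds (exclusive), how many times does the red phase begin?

Cycle = 25+4+34 = 63s
red phase starts at t = k*63 + 29 for k=0,1,2,...
Need k*63+29 < 345 → k < 5.016
k ∈ {0, ..., 5} → 6 starts

Answer: 6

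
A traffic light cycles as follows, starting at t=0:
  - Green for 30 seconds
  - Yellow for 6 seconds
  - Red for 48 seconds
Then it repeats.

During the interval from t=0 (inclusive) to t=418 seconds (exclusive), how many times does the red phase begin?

Answer: 5

Derivation:
Cycle = 30+6+48 = 84s
red phase starts at t = k*84 + 36 for k=0,1,2,...
Need k*84+36 < 418 → k < 4.548
k ∈ {0, ..., 4} → 5 starts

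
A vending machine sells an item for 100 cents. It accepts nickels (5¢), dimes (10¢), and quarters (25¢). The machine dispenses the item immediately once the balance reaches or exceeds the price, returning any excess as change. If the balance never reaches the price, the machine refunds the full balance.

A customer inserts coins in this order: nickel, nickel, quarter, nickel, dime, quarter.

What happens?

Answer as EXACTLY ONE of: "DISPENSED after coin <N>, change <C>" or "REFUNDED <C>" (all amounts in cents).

Answer: REFUNDED 75

Derivation:
Price: 100¢
Coin 1 (nickel, 5¢): balance = 5¢
Coin 2 (nickel, 5¢): balance = 10¢
Coin 3 (quarter, 25¢): balance = 35¢
Coin 4 (nickel, 5¢): balance = 40¢
Coin 5 (dime, 10¢): balance = 50¢
Coin 6 (quarter, 25¢): balance = 75¢
All coins inserted, balance 75¢ < price 100¢ → REFUND 75¢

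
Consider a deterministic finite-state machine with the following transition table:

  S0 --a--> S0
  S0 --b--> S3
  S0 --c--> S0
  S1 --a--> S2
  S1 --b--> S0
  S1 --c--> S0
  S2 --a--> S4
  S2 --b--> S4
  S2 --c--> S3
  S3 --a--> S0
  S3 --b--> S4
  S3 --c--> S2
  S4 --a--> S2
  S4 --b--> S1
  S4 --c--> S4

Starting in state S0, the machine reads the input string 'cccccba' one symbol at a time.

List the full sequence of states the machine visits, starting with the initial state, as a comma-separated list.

Start: S0
  read 'c': S0 --c--> S0
  read 'c': S0 --c--> S0
  read 'c': S0 --c--> S0
  read 'c': S0 --c--> S0
  read 'c': S0 --c--> S0
  read 'b': S0 --b--> S3
  read 'a': S3 --a--> S0

Answer: S0, S0, S0, S0, S0, S0, S3, S0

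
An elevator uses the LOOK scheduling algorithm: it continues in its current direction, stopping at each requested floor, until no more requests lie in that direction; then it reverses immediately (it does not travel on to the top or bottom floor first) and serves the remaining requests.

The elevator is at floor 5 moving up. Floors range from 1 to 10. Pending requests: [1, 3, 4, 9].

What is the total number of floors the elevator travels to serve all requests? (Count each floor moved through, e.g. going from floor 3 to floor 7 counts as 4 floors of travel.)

Start at floor 5 moving up, LOOK stop order: [9, 4, 3, 1]
  5 → 9: |9-5| = 4, total = 4
  9 → 4: |4-9| = 5, total = 9
  4 → 3: |3-4| = 1, total = 10
  3 → 1: |1-3| = 2, total = 12

Answer: 12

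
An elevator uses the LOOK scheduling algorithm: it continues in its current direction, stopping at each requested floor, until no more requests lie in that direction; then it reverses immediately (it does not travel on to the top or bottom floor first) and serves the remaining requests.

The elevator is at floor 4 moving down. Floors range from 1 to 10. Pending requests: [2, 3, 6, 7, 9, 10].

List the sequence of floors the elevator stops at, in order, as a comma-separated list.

Answer: 3, 2, 6, 7, 9, 10

Derivation:
Current: 4, moving DOWN
Serve below first (descending): [3, 2]
Then reverse, serve above (ascending): [6, 7, 9, 10]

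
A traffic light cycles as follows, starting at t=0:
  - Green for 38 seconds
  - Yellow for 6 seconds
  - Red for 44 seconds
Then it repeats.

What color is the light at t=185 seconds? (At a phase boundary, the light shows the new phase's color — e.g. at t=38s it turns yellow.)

Cycle length = 38 + 6 + 44 = 88s
t = 185, phase_t = 185 mod 88 = 9
9 < 38 (green end) → GREEN

Answer: green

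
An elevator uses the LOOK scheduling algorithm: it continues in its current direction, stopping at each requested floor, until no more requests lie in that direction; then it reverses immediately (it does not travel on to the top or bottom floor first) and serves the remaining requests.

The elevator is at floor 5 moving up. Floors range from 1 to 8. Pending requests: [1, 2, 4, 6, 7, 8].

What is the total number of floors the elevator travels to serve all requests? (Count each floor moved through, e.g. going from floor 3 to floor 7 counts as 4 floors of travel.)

Start at floor 5 moving up, LOOK stop order: [6, 7, 8, 4, 2, 1]
  5 → 6: |6-5| = 1, total = 1
  6 → 7: |7-6| = 1, total = 2
  7 → 8: |8-7| = 1, total = 3
  8 → 4: |4-8| = 4, total = 7
  4 → 2: |2-4| = 2, total = 9
  2 → 1: |1-2| = 1, total = 10

Answer: 10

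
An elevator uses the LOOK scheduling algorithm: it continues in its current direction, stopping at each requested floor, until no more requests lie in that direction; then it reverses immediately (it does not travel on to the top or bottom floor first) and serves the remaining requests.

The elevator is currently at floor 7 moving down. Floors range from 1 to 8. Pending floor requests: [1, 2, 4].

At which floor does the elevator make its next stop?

Answer: 4

Derivation:
Current floor: 7, direction: down
Requests above: []
Requests below: [1, 2, 4]
Moving down and requests lie below → nearest below is max([1, 2, 4]) = 4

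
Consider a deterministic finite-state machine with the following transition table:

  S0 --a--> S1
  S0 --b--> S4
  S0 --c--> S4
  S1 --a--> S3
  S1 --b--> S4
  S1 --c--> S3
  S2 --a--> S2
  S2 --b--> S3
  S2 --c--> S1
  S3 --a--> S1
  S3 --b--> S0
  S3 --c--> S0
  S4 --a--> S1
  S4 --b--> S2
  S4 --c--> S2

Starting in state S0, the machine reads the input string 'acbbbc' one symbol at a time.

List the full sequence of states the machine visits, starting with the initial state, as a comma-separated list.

Answer: S0, S1, S3, S0, S4, S2, S1

Derivation:
Start: S0
  read 'a': S0 --a--> S1
  read 'c': S1 --c--> S3
  read 'b': S3 --b--> S0
  read 'b': S0 --b--> S4
  read 'b': S4 --b--> S2
  read 'c': S2 --c--> S1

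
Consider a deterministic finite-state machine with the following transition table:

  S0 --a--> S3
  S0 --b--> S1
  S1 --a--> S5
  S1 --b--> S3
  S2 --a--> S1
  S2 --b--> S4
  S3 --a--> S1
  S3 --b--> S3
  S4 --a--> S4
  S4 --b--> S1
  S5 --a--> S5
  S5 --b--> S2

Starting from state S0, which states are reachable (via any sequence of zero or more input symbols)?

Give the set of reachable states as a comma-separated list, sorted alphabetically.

Answer: S0, S1, S2, S3, S4, S5

Derivation:
BFS from S0:
  visit S0: S0--a-->S3 (new), S0--b-->S1 (new)
  visit S3: S3--a-->S1 (seen), S3--b-->S3 (seen)
  visit S1: S1--a-->S5 (new), S1--b-->S3 (seen)
  visit S5: S5--a-->S5 (seen), S5--b-->S2 (new)
  visit S2: S2--a-->S1 (seen), S2--b-->S4 (new)
  visit S4: S4--a-->S4 (seen), S4--b-->S1 (seen)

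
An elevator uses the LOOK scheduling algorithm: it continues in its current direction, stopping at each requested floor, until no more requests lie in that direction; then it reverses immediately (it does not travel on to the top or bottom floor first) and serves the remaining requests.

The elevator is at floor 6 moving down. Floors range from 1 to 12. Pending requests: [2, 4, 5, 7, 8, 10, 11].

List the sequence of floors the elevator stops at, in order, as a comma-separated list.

Answer: 5, 4, 2, 7, 8, 10, 11

Derivation:
Current: 6, moving DOWN
Serve below first (descending): [5, 4, 2]
Then reverse, serve above (ascending): [7, 8, 10, 11]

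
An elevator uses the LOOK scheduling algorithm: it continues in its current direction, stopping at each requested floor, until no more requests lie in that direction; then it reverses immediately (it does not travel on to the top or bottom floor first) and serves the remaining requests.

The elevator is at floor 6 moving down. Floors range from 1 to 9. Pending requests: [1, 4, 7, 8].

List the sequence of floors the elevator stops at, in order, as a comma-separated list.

Answer: 4, 1, 7, 8

Derivation:
Current: 6, moving DOWN
Serve below first (descending): [4, 1]
Then reverse, serve above (ascending): [7, 8]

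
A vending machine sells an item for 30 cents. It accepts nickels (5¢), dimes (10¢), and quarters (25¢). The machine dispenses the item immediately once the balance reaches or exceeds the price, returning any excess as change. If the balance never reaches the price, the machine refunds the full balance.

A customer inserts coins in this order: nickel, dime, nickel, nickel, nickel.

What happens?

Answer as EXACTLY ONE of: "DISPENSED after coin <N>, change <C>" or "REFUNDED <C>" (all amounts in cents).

Price: 30¢
Coin 1 (nickel, 5¢): balance = 5¢
Coin 2 (dime, 10¢): balance = 15¢
Coin 3 (nickel, 5¢): balance = 20¢
Coin 4 (nickel, 5¢): balance = 25¢
Coin 5 (nickel, 5¢): balance = 30¢
  → balance >= price → DISPENSE, change = 30 - 30 = 0¢

Answer: DISPENSED after coin 5, change 0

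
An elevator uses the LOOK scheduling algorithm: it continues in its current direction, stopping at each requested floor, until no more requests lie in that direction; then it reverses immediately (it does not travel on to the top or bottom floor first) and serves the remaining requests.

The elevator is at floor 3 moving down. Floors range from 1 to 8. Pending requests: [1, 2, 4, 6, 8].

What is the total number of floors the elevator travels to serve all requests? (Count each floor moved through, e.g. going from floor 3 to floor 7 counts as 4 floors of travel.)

Start at floor 3 moving down, LOOK stop order: [2, 1, 4, 6, 8]
  3 → 2: |2-3| = 1, total = 1
  2 → 1: |1-2| = 1, total = 2
  1 → 4: |4-1| = 3, total = 5
  4 → 6: |6-4| = 2, total = 7
  6 → 8: |8-6| = 2, total = 9

Answer: 9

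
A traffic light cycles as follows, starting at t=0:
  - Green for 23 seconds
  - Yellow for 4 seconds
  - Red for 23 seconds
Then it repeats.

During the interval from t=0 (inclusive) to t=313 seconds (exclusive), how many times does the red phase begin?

Answer: 6

Derivation:
Cycle = 23+4+23 = 50s
red phase starts at t = k*50 + 27 for k=0,1,2,...
Need k*50+27 < 313 → k < 5.720
k ∈ {0, ..., 5} → 6 starts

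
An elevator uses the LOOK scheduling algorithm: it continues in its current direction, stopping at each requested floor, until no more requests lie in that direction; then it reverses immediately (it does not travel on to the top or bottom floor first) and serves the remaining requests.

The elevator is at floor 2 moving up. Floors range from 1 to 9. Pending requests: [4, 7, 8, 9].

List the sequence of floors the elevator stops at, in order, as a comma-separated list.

Current: 2, moving UP
Serve above first (ascending): [4, 7, 8, 9]
Then reverse, serve below (descending): []

Answer: 4, 7, 8, 9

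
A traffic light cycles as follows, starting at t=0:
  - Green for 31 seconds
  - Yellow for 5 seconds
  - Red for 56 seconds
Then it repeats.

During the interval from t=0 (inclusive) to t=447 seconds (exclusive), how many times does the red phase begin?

Cycle = 31+5+56 = 92s
red phase starts at t = k*92 + 36 for k=0,1,2,...
Need k*92+36 < 447 → k < 4.467
k ∈ {0, ..., 4} → 5 starts

Answer: 5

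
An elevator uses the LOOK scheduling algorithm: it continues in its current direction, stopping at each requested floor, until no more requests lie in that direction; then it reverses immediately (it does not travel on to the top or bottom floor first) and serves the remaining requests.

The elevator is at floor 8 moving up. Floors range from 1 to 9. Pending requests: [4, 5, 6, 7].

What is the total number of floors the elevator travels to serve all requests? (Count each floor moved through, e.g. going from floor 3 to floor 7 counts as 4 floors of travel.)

Answer: 4

Derivation:
Start at floor 8 moving up, LOOK stop order: [7, 6, 5, 4]
  8 → 7: |7-8| = 1, total = 1
  7 → 6: |6-7| = 1, total = 2
  6 → 5: |5-6| = 1, total = 3
  5 → 4: |4-5| = 1, total = 4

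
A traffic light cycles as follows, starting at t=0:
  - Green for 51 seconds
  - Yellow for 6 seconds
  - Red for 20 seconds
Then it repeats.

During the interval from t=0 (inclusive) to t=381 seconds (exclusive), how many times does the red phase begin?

Answer: 5

Derivation:
Cycle = 51+6+20 = 77s
red phase starts at t = k*77 + 57 for k=0,1,2,...
Need k*77+57 < 381 → k < 4.208
k ∈ {0, ..., 4} → 5 starts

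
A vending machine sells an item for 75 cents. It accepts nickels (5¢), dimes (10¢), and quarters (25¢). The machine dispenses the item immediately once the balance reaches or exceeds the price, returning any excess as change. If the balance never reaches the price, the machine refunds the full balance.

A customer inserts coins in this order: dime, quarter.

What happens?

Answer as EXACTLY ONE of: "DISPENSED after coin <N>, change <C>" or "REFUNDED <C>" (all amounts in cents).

Price: 75¢
Coin 1 (dime, 10¢): balance = 10¢
Coin 2 (quarter, 25¢): balance = 35¢
All coins inserted, balance 35¢ < price 75¢ → REFUND 35¢

Answer: REFUNDED 35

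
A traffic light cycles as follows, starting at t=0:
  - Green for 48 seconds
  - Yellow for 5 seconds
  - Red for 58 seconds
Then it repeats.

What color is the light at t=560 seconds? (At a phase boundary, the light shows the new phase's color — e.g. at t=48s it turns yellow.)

Cycle length = 48 + 5 + 58 = 111s
t = 560, phase_t = 560 mod 111 = 5
5 < 48 (green end) → GREEN

Answer: green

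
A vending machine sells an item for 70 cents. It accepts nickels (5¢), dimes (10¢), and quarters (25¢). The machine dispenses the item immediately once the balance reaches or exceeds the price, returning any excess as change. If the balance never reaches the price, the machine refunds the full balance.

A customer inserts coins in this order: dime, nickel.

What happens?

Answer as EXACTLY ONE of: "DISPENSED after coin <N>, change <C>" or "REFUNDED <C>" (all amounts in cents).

Answer: REFUNDED 15

Derivation:
Price: 70¢
Coin 1 (dime, 10¢): balance = 10¢
Coin 2 (nickel, 5¢): balance = 15¢
All coins inserted, balance 15¢ < price 70¢ → REFUND 15¢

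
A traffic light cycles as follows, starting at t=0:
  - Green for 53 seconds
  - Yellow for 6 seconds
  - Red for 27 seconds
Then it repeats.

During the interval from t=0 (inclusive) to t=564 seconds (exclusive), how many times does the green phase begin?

Answer: 7

Derivation:
Cycle = 53+6+27 = 86s
green phase starts at t = k*86 + 0 for k=0,1,2,...
Need k*86+0 < 564 → k < 6.558
k ∈ {0, ..., 6} → 7 starts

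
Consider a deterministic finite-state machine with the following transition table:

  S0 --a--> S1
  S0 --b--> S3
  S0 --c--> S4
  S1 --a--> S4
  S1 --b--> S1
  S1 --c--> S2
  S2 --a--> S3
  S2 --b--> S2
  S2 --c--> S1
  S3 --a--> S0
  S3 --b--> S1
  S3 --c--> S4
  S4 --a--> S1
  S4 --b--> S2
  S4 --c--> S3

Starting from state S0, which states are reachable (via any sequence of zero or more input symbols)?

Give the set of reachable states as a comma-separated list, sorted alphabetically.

Answer: S0, S1, S2, S3, S4

Derivation:
BFS from S0:
  visit S0: S0--a-->S1 (new), S0--b-->S3 (new), S0--c-->S4 (new)
  visit S1: S1--a-->S4 (seen), S1--b-->S1 (seen), S1--c-->S2 (new)
  visit S3: S3--a-->S0 (seen), S3--b-->S1 (seen), S3--c-->S4 (seen)
  visit S4: S4--a-->S1 (seen), S4--b-->S2 (seen), S4--c-->S3 (seen)
  visit S2: S2--a-->S3 (seen), S2--b-->S2 (seen), S2--c-->S1 (seen)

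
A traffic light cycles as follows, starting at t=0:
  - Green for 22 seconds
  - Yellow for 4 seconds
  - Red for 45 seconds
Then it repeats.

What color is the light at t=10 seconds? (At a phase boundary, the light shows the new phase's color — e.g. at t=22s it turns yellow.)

Cycle length = 22 + 4 + 45 = 71s
t = 10, phase_t = 10 mod 71 = 10
10 < 22 (green end) → GREEN

Answer: green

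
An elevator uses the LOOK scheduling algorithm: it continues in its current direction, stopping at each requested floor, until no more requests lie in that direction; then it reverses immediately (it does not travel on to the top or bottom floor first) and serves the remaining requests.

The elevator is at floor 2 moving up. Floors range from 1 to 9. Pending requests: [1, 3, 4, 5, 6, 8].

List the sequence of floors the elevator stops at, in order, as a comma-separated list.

Answer: 3, 4, 5, 6, 8, 1

Derivation:
Current: 2, moving UP
Serve above first (ascending): [3, 4, 5, 6, 8]
Then reverse, serve below (descending): [1]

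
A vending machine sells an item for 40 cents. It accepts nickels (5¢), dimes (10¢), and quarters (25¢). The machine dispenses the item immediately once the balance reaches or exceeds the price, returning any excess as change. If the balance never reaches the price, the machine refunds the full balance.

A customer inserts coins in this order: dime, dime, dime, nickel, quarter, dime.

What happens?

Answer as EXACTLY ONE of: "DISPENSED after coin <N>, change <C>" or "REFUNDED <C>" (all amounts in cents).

Price: 40¢
Coin 1 (dime, 10¢): balance = 10¢
Coin 2 (dime, 10¢): balance = 20¢
Coin 3 (dime, 10¢): balance = 30¢
Coin 4 (nickel, 5¢): balance = 35¢
Coin 5 (quarter, 25¢): balance = 60¢
  → balance >= price → DISPENSE, change = 60 - 40 = 20¢

Answer: DISPENSED after coin 5, change 20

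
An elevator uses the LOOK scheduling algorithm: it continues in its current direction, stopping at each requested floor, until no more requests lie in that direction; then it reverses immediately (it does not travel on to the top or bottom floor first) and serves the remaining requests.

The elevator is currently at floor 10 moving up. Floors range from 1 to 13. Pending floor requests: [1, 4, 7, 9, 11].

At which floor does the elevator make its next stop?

Current floor: 10, direction: up
Requests above: [11]
Requests below: [1, 4, 7, 9]
Moving up and requests lie above → nearest above is min([11]) = 11

Answer: 11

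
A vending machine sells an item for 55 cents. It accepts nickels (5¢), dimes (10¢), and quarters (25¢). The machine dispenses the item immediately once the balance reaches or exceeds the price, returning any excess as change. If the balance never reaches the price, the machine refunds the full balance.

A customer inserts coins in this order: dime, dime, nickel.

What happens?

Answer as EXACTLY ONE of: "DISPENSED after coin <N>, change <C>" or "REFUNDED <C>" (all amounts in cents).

Answer: REFUNDED 25

Derivation:
Price: 55¢
Coin 1 (dime, 10¢): balance = 10¢
Coin 2 (dime, 10¢): balance = 20¢
Coin 3 (nickel, 5¢): balance = 25¢
All coins inserted, balance 25¢ < price 55¢ → REFUND 25¢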